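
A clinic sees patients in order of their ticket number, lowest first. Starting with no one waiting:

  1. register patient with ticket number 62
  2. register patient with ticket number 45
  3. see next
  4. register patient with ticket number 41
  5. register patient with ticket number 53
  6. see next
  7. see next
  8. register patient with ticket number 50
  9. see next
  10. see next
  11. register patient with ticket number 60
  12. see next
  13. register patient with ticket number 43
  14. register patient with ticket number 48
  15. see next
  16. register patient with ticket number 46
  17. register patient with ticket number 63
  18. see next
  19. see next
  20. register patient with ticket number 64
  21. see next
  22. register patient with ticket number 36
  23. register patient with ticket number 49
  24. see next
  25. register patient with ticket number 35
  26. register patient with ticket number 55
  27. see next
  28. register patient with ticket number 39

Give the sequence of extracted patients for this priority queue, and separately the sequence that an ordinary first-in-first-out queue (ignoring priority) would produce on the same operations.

insert 62 → {62}
insert 45 → {45, 62}
see next → 45; now {62}
insert 41 → {41, 62}
insert 53 → {41, 53, 62}
see next → 41; now {53, 62}
see next → 53; now {62}
insert 50 → {50, 62}
see next → 50; now {62}
see next → 62; now {}
insert 60 → {60}
see next → 60; now {}
insert 43 → {43}
insert 48 → {43, 48}
see next → 43; now {48}
insert 46 → {46, 48}
insert 63 → {46, 48, 63}
see next → 46; now {48, 63}
see next → 48; now {63}
insert 64 → {63, 64}
see next → 63; now {64}
insert 36 → {36, 64}
insert 49 → {36, 49, 64}
see next → 36; now {49, 64}
insert 35 → {35, 49, 64}
insert 55 → {35, 49, 55, 64}
see next → 35; now {49, 55, 64}
insert 39 → {39, 49, 55, 64}

priority queue: [45, 41, 53, 50, 62, 60, 43, 46, 48, 63, 36, 35]; FIFO queue: [62, 45, 41, 53, 50, 60, 43, 48, 46, 63, 64, 36]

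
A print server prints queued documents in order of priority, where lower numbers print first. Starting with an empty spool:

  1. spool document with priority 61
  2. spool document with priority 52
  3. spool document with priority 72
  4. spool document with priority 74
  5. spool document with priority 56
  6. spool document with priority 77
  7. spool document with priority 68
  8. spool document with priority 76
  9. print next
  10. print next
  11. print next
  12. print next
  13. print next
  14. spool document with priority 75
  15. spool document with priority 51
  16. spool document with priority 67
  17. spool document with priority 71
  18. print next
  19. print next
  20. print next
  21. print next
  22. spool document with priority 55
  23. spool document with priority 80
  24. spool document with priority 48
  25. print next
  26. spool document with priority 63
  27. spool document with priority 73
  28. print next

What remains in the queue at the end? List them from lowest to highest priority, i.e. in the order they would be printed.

insert 61 → {61}
insert 52 → {52, 61}
insert 72 → {52, 61, 72}
insert 74 → {52, 61, 72, 74}
insert 56 → {52, 56, 61, 72, 74}
insert 77 → {52, 56, 61, 72, 74, 77}
insert 68 → {52, 56, 61, 68, 72, 74, 77}
insert 76 → {52, 56, 61, 68, 72, 74, 76, 77}
print next → 52; now {56, 61, 68, 72, 74, 76, 77}
print next → 56; now {61, 68, 72, 74, 76, 77}
print next → 61; now {68, 72, 74, 76, 77}
print next → 68; now {72, 74, 76, 77}
print next → 72; now {74, 76, 77}
insert 75 → {74, 75, 76, 77}
insert 51 → {51, 74, 75, 76, 77}
insert 67 → {51, 67, 74, 75, 76, 77}
insert 71 → {51, 67, 71, 74, 75, 76, 77}
print next → 51; now {67, 71, 74, 75, 76, 77}
print next → 67; now {71, 74, 75, 76, 77}
print next → 71; now {74, 75, 76, 77}
print next → 74; now {75, 76, 77}
insert 55 → {55, 75, 76, 77}
insert 80 → {55, 75, 76, 77, 80}
insert 48 → {48, 55, 75, 76, 77, 80}
print next → 48; now {55, 75, 76, 77, 80}
insert 63 → {55, 63, 75, 76, 77, 80}
insert 73 → {55, 63, 73, 75, 76, 77, 80}
print next → 55; now {63, 73, 75, 76, 77, 80}

[63, 73, 75, 76, 77, 80]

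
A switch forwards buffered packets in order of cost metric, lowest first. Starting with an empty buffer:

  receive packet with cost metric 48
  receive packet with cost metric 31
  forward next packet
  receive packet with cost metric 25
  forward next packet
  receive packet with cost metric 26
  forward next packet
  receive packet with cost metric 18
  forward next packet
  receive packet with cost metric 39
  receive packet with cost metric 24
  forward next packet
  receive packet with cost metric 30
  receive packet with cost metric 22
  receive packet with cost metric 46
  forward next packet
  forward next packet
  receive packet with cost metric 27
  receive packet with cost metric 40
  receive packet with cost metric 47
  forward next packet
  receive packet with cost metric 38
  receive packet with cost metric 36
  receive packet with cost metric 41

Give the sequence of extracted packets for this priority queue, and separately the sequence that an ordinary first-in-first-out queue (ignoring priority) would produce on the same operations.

priority queue: [31, 25, 26, 18, 24, 22, 30, 27]; FIFO queue: 48, 31, 25, 26, 18, 39, 24, 30

insert 48 → {48}
insert 31 → {31, 48}
forward next packet → 31; now {48}
insert 25 → {25, 48}
forward next packet → 25; now {48}
insert 26 → {26, 48}
forward next packet → 26; now {48}
insert 18 → {18, 48}
forward next packet → 18; now {48}
insert 39 → {39, 48}
insert 24 → {24, 39, 48}
forward next packet → 24; now {39, 48}
insert 30 → {30, 39, 48}
insert 22 → {22, 30, 39, 48}
insert 46 → {22, 30, 39, 46, 48}
forward next packet → 22; now {30, 39, 46, 48}
forward next packet → 30; now {39, 46, 48}
insert 27 → {27, 39, 46, 48}
insert 40 → {27, 39, 40, 46, 48}
insert 47 → {27, 39, 40, 46, 47, 48}
forward next packet → 27; now {39, 40, 46, 47, 48}
insert 38 → {38, 39, 40, 46, 47, 48}
insert 36 → {36, 38, 39, 40, 46, 47, 48}
insert 41 → {36, 38, 39, 40, 41, 46, 47, 48}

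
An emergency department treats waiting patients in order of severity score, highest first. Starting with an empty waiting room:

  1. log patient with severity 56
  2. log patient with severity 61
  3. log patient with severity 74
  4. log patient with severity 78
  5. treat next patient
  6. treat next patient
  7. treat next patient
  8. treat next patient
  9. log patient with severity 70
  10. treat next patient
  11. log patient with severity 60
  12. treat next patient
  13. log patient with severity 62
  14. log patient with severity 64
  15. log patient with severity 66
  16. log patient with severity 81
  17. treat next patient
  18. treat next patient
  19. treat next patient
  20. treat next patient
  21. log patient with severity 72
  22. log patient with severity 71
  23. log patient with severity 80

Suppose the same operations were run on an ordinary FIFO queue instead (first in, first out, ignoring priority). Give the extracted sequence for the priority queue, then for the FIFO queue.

priority queue: 78, 74, 61, 56, 70, 60, 81, 66, 64, 62; FIFO queue: 56, 61, 74, 78, 70, 60, 62, 64, 66, 81

insert 56 → {56}
insert 61 → {61, 56}
insert 74 → {74, 61, 56}
insert 78 → {78, 74, 61, 56}
treat next patient → 78; now {74, 61, 56}
treat next patient → 74; now {61, 56}
treat next patient → 61; now {56}
treat next patient → 56; now {}
insert 70 → {70}
treat next patient → 70; now {}
insert 60 → {60}
treat next patient → 60; now {}
insert 62 → {62}
insert 64 → {64, 62}
insert 66 → {66, 64, 62}
insert 81 → {81, 66, 64, 62}
treat next patient → 81; now {66, 64, 62}
treat next patient → 66; now {64, 62}
treat next patient → 64; now {62}
treat next patient → 62; now {}
insert 72 → {72}
insert 71 → {72, 71}
insert 80 → {80, 72, 71}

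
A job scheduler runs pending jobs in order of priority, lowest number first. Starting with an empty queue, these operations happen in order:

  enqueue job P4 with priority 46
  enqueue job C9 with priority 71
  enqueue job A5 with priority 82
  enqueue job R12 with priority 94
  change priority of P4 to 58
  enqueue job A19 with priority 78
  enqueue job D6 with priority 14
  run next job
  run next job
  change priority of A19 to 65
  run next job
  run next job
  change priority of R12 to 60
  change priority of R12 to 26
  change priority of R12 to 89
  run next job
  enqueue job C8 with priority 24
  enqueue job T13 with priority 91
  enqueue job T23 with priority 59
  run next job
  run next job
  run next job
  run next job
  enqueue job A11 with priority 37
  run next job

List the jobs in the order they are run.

D6 → P4 → A19 → C9 → A5 → C8 → T23 → R12 → T13 → A11

add P4 (priority 46) → {P4:46}
add C9 (priority 71) → {P4:46, C9:71}
add A5 (priority 82) → {P4:46, C9:71, A5:82}
add R12 (priority 94) → {P4:46, C9:71, A5:82, R12:94}
update P4 to priority 58 → {P4:58, C9:71, A5:82, R12:94}
add A19 (priority 78) → {P4:58, C9:71, A19:78, A5:82, R12:94}
add D6 (priority 14) → {D6:14, P4:58, C9:71, A19:78, A5:82, R12:94}
run next job → D6; now {P4:58, C9:71, A19:78, A5:82, R12:94}
run next job → P4; now {C9:71, A19:78, A5:82, R12:94}
update A19 to priority 65 → {A19:65, C9:71, A5:82, R12:94}
run next job → A19; now {C9:71, A5:82, R12:94}
run next job → C9; now {A5:82, R12:94}
update R12 to priority 60 → {R12:60, A5:82}
update R12 to priority 26 → {R12:26, A5:82}
update R12 to priority 89 → {A5:82, R12:89}
run next job → A5; now {R12:89}
add C8 (priority 24) → {C8:24, R12:89}
add T13 (priority 91) → {C8:24, R12:89, T13:91}
add T23 (priority 59) → {C8:24, T23:59, R12:89, T13:91}
run next job → C8; now {T23:59, R12:89, T13:91}
run next job → T23; now {R12:89, T13:91}
run next job → R12; now {T13:91}
run next job → T13; now {}
add A11 (priority 37) → {A11:37}
run next job → A11; now {}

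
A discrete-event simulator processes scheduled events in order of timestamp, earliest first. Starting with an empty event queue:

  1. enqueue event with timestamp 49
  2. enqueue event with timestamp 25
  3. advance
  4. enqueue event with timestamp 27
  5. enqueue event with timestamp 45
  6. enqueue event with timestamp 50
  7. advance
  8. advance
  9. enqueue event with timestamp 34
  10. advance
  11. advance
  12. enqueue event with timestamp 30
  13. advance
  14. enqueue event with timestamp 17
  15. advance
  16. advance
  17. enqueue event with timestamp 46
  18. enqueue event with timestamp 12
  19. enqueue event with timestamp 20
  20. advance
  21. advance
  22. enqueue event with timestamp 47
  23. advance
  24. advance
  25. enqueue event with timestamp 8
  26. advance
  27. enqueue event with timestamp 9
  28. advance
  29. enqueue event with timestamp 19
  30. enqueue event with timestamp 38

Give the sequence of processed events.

[25, 27, 45, 34, 49, 30, 17, 50, 12, 20, 46, 47, 8, 9]

insert 49 → {49}
insert 25 → {25, 49}
advance → 25; now {49}
insert 27 → {27, 49}
insert 45 → {27, 45, 49}
insert 50 → {27, 45, 49, 50}
advance → 27; now {45, 49, 50}
advance → 45; now {49, 50}
insert 34 → {34, 49, 50}
advance → 34; now {49, 50}
advance → 49; now {50}
insert 30 → {30, 50}
advance → 30; now {50}
insert 17 → {17, 50}
advance → 17; now {50}
advance → 50; now {}
insert 46 → {46}
insert 12 → {12, 46}
insert 20 → {12, 20, 46}
advance → 12; now {20, 46}
advance → 20; now {46}
insert 47 → {46, 47}
advance → 46; now {47}
advance → 47; now {}
insert 8 → {8}
advance → 8; now {}
insert 9 → {9}
advance → 9; now {}
insert 19 → {19}
insert 38 → {19, 38}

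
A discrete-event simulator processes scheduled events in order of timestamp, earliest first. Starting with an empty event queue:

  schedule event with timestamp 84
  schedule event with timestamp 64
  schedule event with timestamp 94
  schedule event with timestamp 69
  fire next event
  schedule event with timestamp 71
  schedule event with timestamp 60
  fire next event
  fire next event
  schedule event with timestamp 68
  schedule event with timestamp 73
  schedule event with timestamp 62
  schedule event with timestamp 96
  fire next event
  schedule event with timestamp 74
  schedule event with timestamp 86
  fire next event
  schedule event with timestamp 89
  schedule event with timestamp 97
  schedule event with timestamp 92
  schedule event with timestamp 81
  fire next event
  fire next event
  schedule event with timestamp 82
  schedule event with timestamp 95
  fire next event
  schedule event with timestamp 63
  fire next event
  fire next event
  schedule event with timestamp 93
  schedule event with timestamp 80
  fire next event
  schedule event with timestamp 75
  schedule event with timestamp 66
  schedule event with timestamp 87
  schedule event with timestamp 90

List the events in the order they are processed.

[64, 60, 69, 62, 68, 71, 73, 74, 63, 81, 80]

insert 84 → {84}
insert 64 → {64, 84}
insert 94 → {64, 84, 94}
insert 69 → {64, 69, 84, 94}
fire next event → 64; now {69, 84, 94}
insert 71 → {69, 71, 84, 94}
insert 60 → {60, 69, 71, 84, 94}
fire next event → 60; now {69, 71, 84, 94}
fire next event → 69; now {71, 84, 94}
insert 68 → {68, 71, 84, 94}
insert 73 → {68, 71, 73, 84, 94}
insert 62 → {62, 68, 71, 73, 84, 94}
insert 96 → {62, 68, 71, 73, 84, 94, 96}
fire next event → 62; now {68, 71, 73, 84, 94, 96}
insert 74 → {68, 71, 73, 74, 84, 94, 96}
insert 86 → {68, 71, 73, 74, 84, 86, 94, 96}
fire next event → 68; now {71, 73, 74, 84, 86, 94, 96}
insert 89 → {71, 73, 74, 84, 86, 89, 94, 96}
insert 97 → {71, 73, 74, 84, 86, 89, 94, 96, 97}
insert 92 → {71, 73, 74, 84, 86, 89, 92, 94, 96, 97}
insert 81 → {71, 73, 74, 81, 84, 86, 89, 92, 94, 96, 97}
fire next event → 71; now {73, 74, 81, 84, 86, 89, 92, 94, 96, 97}
fire next event → 73; now {74, 81, 84, 86, 89, 92, 94, 96, 97}
insert 82 → {74, 81, 82, 84, 86, 89, 92, 94, 96, 97}
insert 95 → {74, 81, 82, 84, 86, 89, 92, 94, 95, 96, 97}
fire next event → 74; now {81, 82, 84, 86, 89, 92, 94, 95, 96, 97}
insert 63 → {63, 81, 82, 84, 86, 89, 92, 94, 95, 96, 97}
fire next event → 63; now {81, 82, 84, 86, 89, 92, 94, 95, 96, 97}
fire next event → 81; now {82, 84, 86, 89, 92, 94, 95, 96, 97}
insert 93 → {82, 84, 86, 89, 92, 93, 94, 95, 96, 97}
insert 80 → {80, 82, 84, 86, 89, 92, 93, 94, 95, 96, 97}
fire next event → 80; now {82, 84, 86, 89, 92, 93, 94, 95, 96, 97}
insert 75 → {75, 82, 84, 86, 89, 92, 93, 94, 95, 96, 97}
insert 66 → {66, 75, 82, 84, 86, 89, 92, 93, 94, 95, 96, 97}
insert 87 → {66, 75, 82, 84, 86, 87, 89, 92, 93, 94, 95, 96, 97}
insert 90 → {66, 75, 82, 84, 86, 87, 89, 90, 92, 93, 94, 95, 96, 97}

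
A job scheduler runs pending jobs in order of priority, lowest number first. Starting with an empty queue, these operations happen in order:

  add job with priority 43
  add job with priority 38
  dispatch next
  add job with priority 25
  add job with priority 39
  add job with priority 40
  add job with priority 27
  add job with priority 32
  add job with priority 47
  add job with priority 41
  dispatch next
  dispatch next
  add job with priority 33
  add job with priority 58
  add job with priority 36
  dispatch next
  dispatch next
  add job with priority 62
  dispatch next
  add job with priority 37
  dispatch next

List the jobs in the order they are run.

insert 43 → {43}
insert 38 → {38, 43}
dispatch next → 38; now {43}
insert 25 → {25, 43}
insert 39 → {25, 39, 43}
insert 40 → {25, 39, 40, 43}
insert 27 → {25, 27, 39, 40, 43}
insert 32 → {25, 27, 32, 39, 40, 43}
insert 47 → {25, 27, 32, 39, 40, 43, 47}
insert 41 → {25, 27, 32, 39, 40, 41, 43, 47}
dispatch next → 25; now {27, 32, 39, 40, 41, 43, 47}
dispatch next → 27; now {32, 39, 40, 41, 43, 47}
insert 33 → {32, 33, 39, 40, 41, 43, 47}
insert 58 → {32, 33, 39, 40, 41, 43, 47, 58}
insert 36 → {32, 33, 36, 39, 40, 41, 43, 47, 58}
dispatch next → 32; now {33, 36, 39, 40, 41, 43, 47, 58}
dispatch next → 33; now {36, 39, 40, 41, 43, 47, 58}
insert 62 → {36, 39, 40, 41, 43, 47, 58, 62}
dispatch next → 36; now {39, 40, 41, 43, 47, 58, 62}
insert 37 → {37, 39, 40, 41, 43, 47, 58, 62}
dispatch next → 37; now {39, 40, 41, 43, 47, 58, 62}

38, 25, 27, 32, 33, 36, 37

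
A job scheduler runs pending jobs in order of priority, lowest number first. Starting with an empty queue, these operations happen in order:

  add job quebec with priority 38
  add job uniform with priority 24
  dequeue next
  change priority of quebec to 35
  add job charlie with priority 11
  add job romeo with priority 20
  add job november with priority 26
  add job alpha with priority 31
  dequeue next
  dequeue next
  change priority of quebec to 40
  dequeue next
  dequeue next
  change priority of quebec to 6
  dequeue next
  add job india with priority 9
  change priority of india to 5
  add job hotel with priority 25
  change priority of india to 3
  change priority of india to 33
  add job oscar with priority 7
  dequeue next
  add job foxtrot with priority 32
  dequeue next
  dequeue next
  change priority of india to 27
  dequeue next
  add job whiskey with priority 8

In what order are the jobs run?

add quebec (priority 38) → {quebec:38}
add uniform (priority 24) → {uniform:24, quebec:38}
dequeue next → uniform; now {quebec:38}
update quebec to priority 35 → {quebec:35}
add charlie (priority 11) → {charlie:11, quebec:35}
add romeo (priority 20) → {charlie:11, romeo:20, quebec:35}
add november (priority 26) → {charlie:11, romeo:20, november:26, quebec:35}
add alpha (priority 31) → {charlie:11, romeo:20, november:26, alpha:31, quebec:35}
dequeue next → charlie; now {romeo:20, november:26, alpha:31, quebec:35}
dequeue next → romeo; now {november:26, alpha:31, quebec:35}
update quebec to priority 40 → {november:26, alpha:31, quebec:40}
dequeue next → november; now {alpha:31, quebec:40}
dequeue next → alpha; now {quebec:40}
update quebec to priority 6 → {quebec:6}
dequeue next → quebec; now {}
add india (priority 9) → {india:9}
update india to priority 5 → {india:5}
add hotel (priority 25) → {india:5, hotel:25}
update india to priority 3 → {india:3, hotel:25}
update india to priority 33 → {hotel:25, india:33}
add oscar (priority 7) → {oscar:7, hotel:25, india:33}
dequeue next → oscar; now {hotel:25, india:33}
add foxtrot (priority 32) → {hotel:25, foxtrot:32, india:33}
dequeue next → hotel; now {foxtrot:32, india:33}
dequeue next → foxtrot; now {india:33}
update india to priority 27 → {india:27}
dequeue next → india; now {}
add whiskey (priority 8) → {whiskey:8}

uniform → charlie → romeo → november → alpha → quebec → oscar → hotel → foxtrot → india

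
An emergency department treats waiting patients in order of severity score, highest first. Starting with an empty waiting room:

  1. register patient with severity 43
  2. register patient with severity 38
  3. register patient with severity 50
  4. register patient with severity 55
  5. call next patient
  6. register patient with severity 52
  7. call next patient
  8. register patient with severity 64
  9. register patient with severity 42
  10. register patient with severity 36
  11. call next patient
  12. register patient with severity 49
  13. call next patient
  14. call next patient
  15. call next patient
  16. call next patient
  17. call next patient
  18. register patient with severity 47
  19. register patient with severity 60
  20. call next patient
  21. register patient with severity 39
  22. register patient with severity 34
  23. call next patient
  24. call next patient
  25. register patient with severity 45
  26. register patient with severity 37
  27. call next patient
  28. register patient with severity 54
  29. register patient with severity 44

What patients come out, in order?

insert 43 → {43}
insert 38 → {43, 38}
insert 50 → {50, 43, 38}
insert 55 → {55, 50, 43, 38}
call next patient → 55; now {50, 43, 38}
insert 52 → {52, 50, 43, 38}
call next patient → 52; now {50, 43, 38}
insert 64 → {64, 50, 43, 38}
insert 42 → {64, 50, 43, 42, 38}
insert 36 → {64, 50, 43, 42, 38, 36}
call next patient → 64; now {50, 43, 42, 38, 36}
insert 49 → {50, 49, 43, 42, 38, 36}
call next patient → 50; now {49, 43, 42, 38, 36}
call next patient → 49; now {43, 42, 38, 36}
call next patient → 43; now {42, 38, 36}
call next patient → 42; now {38, 36}
call next patient → 38; now {36}
insert 47 → {47, 36}
insert 60 → {60, 47, 36}
call next patient → 60; now {47, 36}
insert 39 → {47, 39, 36}
insert 34 → {47, 39, 36, 34}
call next patient → 47; now {39, 36, 34}
call next patient → 39; now {36, 34}
insert 45 → {45, 36, 34}
insert 37 → {45, 37, 36, 34}
call next patient → 45; now {37, 36, 34}
insert 54 → {54, 37, 36, 34}
insert 44 → {54, 44, 37, 36, 34}

55 → 52 → 64 → 50 → 49 → 43 → 42 → 38 → 60 → 47 → 39 → 45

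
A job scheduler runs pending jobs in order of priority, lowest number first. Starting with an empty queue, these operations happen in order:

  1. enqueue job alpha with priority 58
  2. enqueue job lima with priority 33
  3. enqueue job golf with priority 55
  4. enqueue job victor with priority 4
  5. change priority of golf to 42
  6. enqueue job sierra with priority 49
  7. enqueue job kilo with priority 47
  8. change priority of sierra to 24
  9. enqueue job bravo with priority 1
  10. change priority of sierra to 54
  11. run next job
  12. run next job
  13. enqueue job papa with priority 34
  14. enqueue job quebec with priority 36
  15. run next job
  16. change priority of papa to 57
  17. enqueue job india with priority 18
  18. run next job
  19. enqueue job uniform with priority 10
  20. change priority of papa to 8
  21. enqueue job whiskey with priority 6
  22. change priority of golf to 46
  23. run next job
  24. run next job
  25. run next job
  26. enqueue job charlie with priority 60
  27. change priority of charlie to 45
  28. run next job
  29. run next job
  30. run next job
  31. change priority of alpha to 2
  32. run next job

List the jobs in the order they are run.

add alpha (priority 58) → {alpha:58}
add lima (priority 33) → {lima:33, alpha:58}
add golf (priority 55) → {lima:33, golf:55, alpha:58}
add victor (priority 4) → {victor:4, lima:33, golf:55, alpha:58}
update golf to priority 42 → {victor:4, lima:33, golf:42, alpha:58}
add sierra (priority 49) → {victor:4, lima:33, golf:42, sierra:49, alpha:58}
add kilo (priority 47) → {victor:4, lima:33, golf:42, kilo:47, sierra:49, alpha:58}
update sierra to priority 24 → {victor:4, sierra:24, lima:33, golf:42, kilo:47, alpha:58}
add bravo (priority 1) → {bravo:1, victor:4, sierra:24, lima:33, golf:42, kilo:47, alpha:58}
update sierra to priority 54 → {bravo:1, victor:4, lima:33, golf:42, kilo:47, sierra:54, alpha:58}
run next job → bravo; now {victor:4, lima:33, golf:42, kilo:47, sierra:54, alpha:58}
run next job → victor; now {lima:33, golf:42, kilo:47, sierra:54, alpha:58}
add papa (priority 34) → {lima:33, papa:34, golf:42, kilo:47, sierra:54, alpha:58}
add quebec (priority 36) → {lima:33, papa:34, quebec:36, golf:42, kilo:47, sierra:54, alpha:58}
run next job → lima; now {papa:34, quebec:36, golf:42, kilo:47, sierra:54, alpha:58}
update papa to priority 57 → {quebec:36, golf:42, kilo:47, sierra:54, papa:57, alpha:58}
add india (priority 18) → {india:18, quebec:36, golf:42, kilo:47, sierra:54, papa:57, alpha:58}
run next job → india; now {quebec:36, golf:42, kilo:47, sierra:54, papa:57, alpha:58}
add uniform (priority 10) → {uniform:10, quebec:36, golf:42, kilo:47, sierra:54, papa:57, alpha:58}
update papa to priority 8 → {papa:8, uniform:10, quebec:36, golf:42, kilo:47, sierra:54, alpha:58}
add whiskey (priority 6) → {whiskey:6, papa:8, uniform:10, quebec:36, golf:42, kilo:47, sierra:54, alpha:58}
update golf to priority 46 → {whiskey:6, papa:8, uniform:10, quebec:36, golf:46, kilo:47, sierra:54, alpha:58}
run next job → whiskey; now {papa:8, uniform:10, quebec:36, golf:46, kilo:47, sierra:54, alpha:58}
run next job → papa; now {uniform:10, quebec:36, golf:46, kilo:47, sierra:54, alpha:58}
run next job → uniform; now {quebec:36, golf:46, kilo:47, sierra:54, alpha:58}
add charlie (priority 60) → {quebec:36, golf:46, kilo:47, sierra:54, alpha:58, charlie:60}
update charlie to priority 45 → {quebec:36, charlie:45, golf:46, kilo:47, sierra:54, alpha:58}
run next job → quebec; now {charlie:45, golf:46, kilo:47, sierra:54, alpha:58}
run next job → charlie; now {golf:46, kilo:47, sierra:54, alpha:58}
run next job → golf; now {kilo:47, sierra:54, alpha:58}
update alpha to priority 2 → {alpha:2, kilo:47, sierra:54}
run next job → alpha; now {kilo:47, sierra:54}

bravo → victor → lima → india → whiskey → papa → uniform → quebec → charlie → golf → alpha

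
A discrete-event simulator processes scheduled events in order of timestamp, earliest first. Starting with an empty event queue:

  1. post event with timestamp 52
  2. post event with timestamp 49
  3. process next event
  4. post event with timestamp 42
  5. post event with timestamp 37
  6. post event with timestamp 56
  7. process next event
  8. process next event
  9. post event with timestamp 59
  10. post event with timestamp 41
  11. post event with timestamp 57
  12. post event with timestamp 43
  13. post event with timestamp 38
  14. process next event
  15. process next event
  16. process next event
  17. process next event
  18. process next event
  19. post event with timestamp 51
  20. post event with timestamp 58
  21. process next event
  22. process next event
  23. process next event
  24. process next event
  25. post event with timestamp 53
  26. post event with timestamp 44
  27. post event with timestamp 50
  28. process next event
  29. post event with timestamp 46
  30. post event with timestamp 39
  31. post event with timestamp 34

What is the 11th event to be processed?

58

insert 52 → {52}
insert 49 → {49, 52}
process next event → 49; now {52}
insert 42 → {42, 52}
insert 37 → {37, 42, 52}
insert 56 → {37, 42, 52, 56}
process next event → 37; now {42, 52, 56}
process next event → 42; now {52, 56}
insert 59 → {52, 56, 59}
insert 41 → {41, 52, 56, 59}
insert 57 → {41, 52, 56, 57, 59}
insert 43 → {41, 43, 52, 56, 57, 59}
insert 38 → {38, 41, 43, 52, 56, 57, 59}
process next event → 38; now {41, 43, 52, 56, 57, 59}
process next event → 41; now {43, 52, 56, 57, 59}
process next event → 43; now {52, 56, 57, 59}
process next event → 52; now {56, 57, 59}
process next event → 56; now {57, 59}
insert 51 → {51, 57, 59}
insert 58 → {51, 57, 58, 59}
process next event → 51; now {57, 58, 59}
process next event → 57; now {58, 59}
process next event → 58; now {59}
process next event → 59; now {}
insert 53 → {53}
insert 44 → {44, 53}
insert 50 → {44, 50, 53}
process next event → 44; now {50, 53}
insert 46 → {46, 50, 53}
insert 39 → {39, 46, 50, 53}
insert 34 → {34, 39, 46, 50, 53}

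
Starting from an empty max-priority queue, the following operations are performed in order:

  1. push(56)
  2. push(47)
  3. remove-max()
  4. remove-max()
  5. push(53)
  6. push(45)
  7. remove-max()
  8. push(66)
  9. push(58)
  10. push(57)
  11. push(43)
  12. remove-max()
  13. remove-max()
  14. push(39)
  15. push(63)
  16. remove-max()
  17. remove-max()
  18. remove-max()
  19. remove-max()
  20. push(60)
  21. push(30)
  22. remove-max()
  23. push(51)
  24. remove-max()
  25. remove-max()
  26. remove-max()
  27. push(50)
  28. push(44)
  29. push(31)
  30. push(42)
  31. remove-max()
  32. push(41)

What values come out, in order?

insert 56 → {56}
insert 47 → {56, 47}
remove-max → 56; now {47}
remove-max → 47; now {}
insert 53 → {53}
insert 45 → {53, 45}
remove-max → 53; now {45}
insert 66 → {66, 45}
insert 58 → {66, 58, 45}
insert 57 → {66, 58, 57, 45}
insert 43 → {66, 58, 57, 45, 43}
remove-max → 66; now {58, 57, 45, 43}
remove-max → 58; now {57, 45, 43}
insert 39 → {57, 45, 43, 39}
insert 63 → {63, 57, 45, 43, 39}
remove-max → 63; now {57, 45, 43, 39}
remove-max → 57; now {45, 43, 39}
remove-max → 45; now {43, 39}
remove-max → 43; now {39}
insert 60 → {60, 39}
insert 30 → {60, 39, 30}
remove-max → 60; now {39, 30}
insert 51 → {51, 39, 30}
remove-max → 51; now {39, 30}
remove-max → 39; now {30}
remove-max → 30; now {}
insert 50 → {50}
insert 44 → {50, 44}
insert 31 → {50, 44, 31}
insert 42 → {50, 44, 42, 31}
remove-max → 50; now {44, 42, 31}
insert 41 → {44, 42, 41, 31}

56 → 47 → 53 → 66 → 58 → 63 → 57 → 45 → 43 → 60 → 51 → 39 → 30 → 50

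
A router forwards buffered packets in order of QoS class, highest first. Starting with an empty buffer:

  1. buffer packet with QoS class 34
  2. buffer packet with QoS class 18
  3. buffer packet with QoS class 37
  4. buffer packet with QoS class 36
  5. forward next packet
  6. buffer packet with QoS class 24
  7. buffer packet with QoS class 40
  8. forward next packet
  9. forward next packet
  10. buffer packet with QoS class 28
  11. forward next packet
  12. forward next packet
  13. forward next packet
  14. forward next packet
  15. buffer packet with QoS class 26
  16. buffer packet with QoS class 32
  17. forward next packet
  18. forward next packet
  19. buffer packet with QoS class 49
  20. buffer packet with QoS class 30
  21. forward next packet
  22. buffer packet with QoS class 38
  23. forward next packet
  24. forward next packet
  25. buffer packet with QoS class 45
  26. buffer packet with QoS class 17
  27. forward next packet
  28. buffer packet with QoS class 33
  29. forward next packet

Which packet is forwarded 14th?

insert 34 → {34}
insert 18 → {34, 18}
insert 37 → {37, 34, 18}
insert 36 → {37, 36, 34, 18}
forward next packet → 37; now {36, 34, 18}
insert 24 → {36, 34, 24, 18}
insert 40 → {40, 36, 34, 24, 18}
forward next packet → 40; now {36, 34, 24, 18}
forward next packet → 36; now {34, 24, 18}
insert 28 → {34, 28, 24, 18}
forward next packet → 34; now {28, 24, 18}
forward next packet → 28; now {24, 18}
forward next packet → 24; now {18}
forward next packet → 18; now {}
insert 26 → {26}
insert 32 → {32, 26}
forward next packet → 32; now {26}
forward next packet → 26; now {}
insert 49 → {49}
insert 30 → {49, 30}
forward next packet → 49; now {30}
insert 38 → {38, 30}
forward next packet → 38; now {30}
forward next packet → 30; now {}
insert 45 → {45}
insert 17 → {45, 17}
forward next packet → 45; now {17}
insert 33 → {33, 17}
forward next packet → 33; now {17}

33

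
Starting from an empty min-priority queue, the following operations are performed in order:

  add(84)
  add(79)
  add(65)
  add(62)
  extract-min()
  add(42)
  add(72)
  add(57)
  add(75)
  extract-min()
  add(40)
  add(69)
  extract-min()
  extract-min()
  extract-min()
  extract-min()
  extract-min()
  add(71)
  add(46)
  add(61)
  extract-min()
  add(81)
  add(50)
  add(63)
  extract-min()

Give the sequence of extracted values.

[62, 42, 40, 57, 65, 69, 72, 46, 50]

insert 84 → {84}
insert 79 → {79, 84}
insert 65 → {65, 79, 84}
insert 62 → {62, 65, 79, 84}
extract-min → 62; now {65, 79, 84}
insert 42 → {42, 65, 79, 84}
insert 72 → {42, 65, 72, 79, 84}
insert 57 → {42, 57, 65, 72, 79, 84}
insert 75 → {42, 57, 65, 72, 75, 79, 84}
extract-min → 42; now {57, 65, 72, 75, 79, 84}
insert 40 → {40, 57, 65, 72, 75, 79, 84}
insert 69 → {40, 57, 65, 69, 72, 75, 79, 84}
extract-min → 40; now {57, 65, 69, 72, 75, 79, 84}
extract-min → 57; now {65, 69, 72, 75, 79, 84}
extract-min → 65; now {69, 72, 75, 79, 84}
extract-min → 69; now {72, 75, 79, 84}
extract-min → 72; now {75, 79, 84}
insert 71 → {71, 75, 79, 84}
insert 46 → {46, 71, 75, 79, 84}
insert 61 → {46, 61, 71, 75, 79, 84}
extract-min → 46; now {61, 71, 75, 79, 84}
insert 81 → {61, 71, 75, 79, 81, 84}
insert 50 → {50, 61, 71, 75, 79, 81, 84}
insert 63 → {50, 61, 63, 71, 75, 79, 81, 84}
extract-min → 50; now {61, 63, 71, 75, 79, 81, 84}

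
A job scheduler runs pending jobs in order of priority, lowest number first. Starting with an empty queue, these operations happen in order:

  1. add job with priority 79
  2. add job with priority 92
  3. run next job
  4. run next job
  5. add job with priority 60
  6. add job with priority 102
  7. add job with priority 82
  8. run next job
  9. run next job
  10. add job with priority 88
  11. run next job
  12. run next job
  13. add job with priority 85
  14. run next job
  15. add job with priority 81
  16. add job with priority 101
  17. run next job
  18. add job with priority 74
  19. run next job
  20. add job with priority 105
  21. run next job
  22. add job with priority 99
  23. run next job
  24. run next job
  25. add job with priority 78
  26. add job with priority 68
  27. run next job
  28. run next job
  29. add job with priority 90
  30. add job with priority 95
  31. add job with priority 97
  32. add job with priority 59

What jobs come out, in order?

79, 92, 60, 82, 88, 102, 85, 81, 74, 101, 99, 105, 68, 78

insert 79 → {79}
insert 92 → {79, 92}
run next job → 79; now {92}
run next job → 92; now {}
insert 60 → {60}
insert 102 → {60, 102}
insert 82 → {60, 82, 102}
run next job → 60; now {82, 102}
run next job → 82; now {102}
insert 88 → {88, 102}
run next job → 88; now {102}
run next job → 102; now {}
insert 85 → {85}
run next job → 85; now {}
insert 81 → {81}
insert 101 → {81, 101}
run next job → 81; now {101}
insert 74 → {74, 101}
run next job → 74; now {101}
insert 105 → {101, 105}
run next job → 101; now {105}
insert 99 → {99, 105}
run next job → 99; now {105}
run next job → 105; now {}
insert 78 → {78}
insert 68 → {68, 78}
run next job → 68; now {78}
run next job → 78; now {}
insert 90 → {90}
insert 95 → {90, 95}
insert 97 → {90, 95, 97}
insert 59 → {59, 90, 95, 97}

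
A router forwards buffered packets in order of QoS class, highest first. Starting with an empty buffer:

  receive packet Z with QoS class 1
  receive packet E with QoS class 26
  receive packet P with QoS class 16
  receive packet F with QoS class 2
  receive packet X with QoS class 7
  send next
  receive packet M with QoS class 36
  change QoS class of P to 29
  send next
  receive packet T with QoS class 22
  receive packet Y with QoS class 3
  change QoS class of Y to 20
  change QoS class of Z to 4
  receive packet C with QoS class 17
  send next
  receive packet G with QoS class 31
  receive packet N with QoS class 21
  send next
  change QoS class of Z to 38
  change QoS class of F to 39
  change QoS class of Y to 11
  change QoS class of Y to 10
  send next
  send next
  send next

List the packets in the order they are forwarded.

add Z (QoS class 1) → {Z:1}
add E (QoS class 26) → {E:26, Z:1}
add P (QoS class 16) → {E:26, P:16, Z:1}
add F (QoS class 2) → {E:26, P:16, F:2, Z:1}
add X (QoS class 7) → {E:26, P:16, X:7, F:2, Z:1}
send next → E; now {P:16, X:7, F:2, Z:1}
add M (QoS class 36) → {M:36, P:16, X:7, F:2, Z:1}
update P to QoS class 29 → {M:36, P:29, X:7, F:2, Z:1}
send next → M; now {P:29, X:7, F:2, Z:1}
add T (QoS class 22) → {P:29, T:22, X:7, F:2, Z:1}
add Y (QoS class 3) → {P:29, T:22, X:7, Y:3, F:2, Z:1}
update Y to QoS class 20 → {P:29, T:22, Y:20, X:7, F:2, Z:1}
update Z to QoS class 4 → {P:29, T:22, Y:20, X:7, Z:4, F:2}
add C (QoS class 17) → {P:29, T:22, Y:20, C:17, X:7, Z:4, F:2}
send next → P; now {T:22, Y:20, C:17, X:7, Z:4, F:2}
add G (QoS class 31) → {G:31, T:22, Y:20, C:17, X:7, Z:4, F:2}
add N (QoS class 21) → {G:31, T:22, N:21, Y:20, C:17, X:7, Z:4, F:2}
send next → G; now {T:22, N:21, Y:20, C:17, X:7, Z:4, F:2}
update Z to QoS class 38 → {Z:38, T:22, N:21, Y:20, C:17, X:7, F:2}
update F to QoS class 39 → {F:39, Z:38, T:22, N:21, Y:20, C:17, X:7}
update Y to QoS class 11 → {F:39, Z:38, T:22, N:21, C:17, Y:11, X:7}
update Y to QoS class 10 → {F:39, Z:38, T:22, N:21, C:17, Y:10, X:7}
send next → F; now {Z:38, T:22, N:21, C:17, Y:10, X:7}
send next → Z; now {T:22, N:21, C:17, Y:10, X:7}
send next → T; now {N:21, C:17, Y:10, X:7}

[E, M, P, G, F, Z, T]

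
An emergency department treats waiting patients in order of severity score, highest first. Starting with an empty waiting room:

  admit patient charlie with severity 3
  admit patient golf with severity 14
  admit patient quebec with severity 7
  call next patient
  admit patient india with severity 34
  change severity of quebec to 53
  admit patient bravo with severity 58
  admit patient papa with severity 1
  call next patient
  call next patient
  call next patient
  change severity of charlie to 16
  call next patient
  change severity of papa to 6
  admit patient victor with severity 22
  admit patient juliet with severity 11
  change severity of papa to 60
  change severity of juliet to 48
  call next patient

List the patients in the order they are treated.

golf, bravo, quebec, india, charlie, papa

add charlie (severity 3) → {charlie:3}
add golf (severity 14) → {golf:14, charlie:3}
add quebec (severity 7) → {golf:14, quebec:7, charlie:3}
call next patient → golf; now {quebec:7, charlie:3}
add india (severity 34) → {india:34, quebec:7, charlie:3}
update quebec to severity 53 → {quebec:53, india:34, charlie:3}
add bravo (severity 58) → {bravo:58, quebec:53, india:34, charlie:3}
add papa (severity 1) → {bravo:58, quebec:53, india:34, charlie:3, papa:1}
call next patient → bravo; now {quebec:53, india:34, charlie:3, papa:1}
call next patient → quebec; now {india:34, charlie:3, papa:1}
call next patient → india; now {charlie:3, papa:1}
update charlie to severity 16 → {charlie:16, papa:1}
call next patient → charlie; now {papa:1}
update papa to severity 6 → {papa:6}
add victor (severity 22) → {victor:22, papa:6}
add juliet (severity 11) → {victor:22, juliet:11, papa:6}
update papa to severity 60 → {papa:60, victor:22, juliet:11}
update juliet to severity 48 → {papa:60, juliet:48, victor:22}
call next patient → papa; now {juliet:48, victor:22}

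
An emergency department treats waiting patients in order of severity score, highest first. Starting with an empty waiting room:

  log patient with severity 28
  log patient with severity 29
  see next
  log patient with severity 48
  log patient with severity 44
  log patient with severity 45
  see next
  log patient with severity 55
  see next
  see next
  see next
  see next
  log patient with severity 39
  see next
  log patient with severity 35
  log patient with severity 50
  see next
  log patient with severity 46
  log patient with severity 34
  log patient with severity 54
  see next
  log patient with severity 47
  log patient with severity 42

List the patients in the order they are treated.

insert 28 → {28}
insert 29 → {29, 28}
see next → 29; now {28}
insert 48 → {48, 28}
insert 44 → {48, 44, 28}
insert 45 → {48, 45, 44, 28}
see next → 48; now {45, 44, 28}
insert 55 → {55, 45, 44, 28}
see next → 55; now {45, 44, 28}
see next → 45; now {44, 28}
see next → 44; now {28}
see next → 28; now {}
insert 39 → {39}
see next → 39; now {}
insert 35 → {35}
insert 50 → {50, 35}
see next → 50; now {35}
insert 46 → {46, 35}
insert 34 → {46, 35, 34}
insert 54 → {54, 46, 35, 34}
see next → 54; now {46, 35, 34}
insert 47 → {47, 46, 35, 34}
insert 42 → {47, 46, 42, 35, 34}

[29, 48, 55, 45, 44, 28, 39, 50, 54]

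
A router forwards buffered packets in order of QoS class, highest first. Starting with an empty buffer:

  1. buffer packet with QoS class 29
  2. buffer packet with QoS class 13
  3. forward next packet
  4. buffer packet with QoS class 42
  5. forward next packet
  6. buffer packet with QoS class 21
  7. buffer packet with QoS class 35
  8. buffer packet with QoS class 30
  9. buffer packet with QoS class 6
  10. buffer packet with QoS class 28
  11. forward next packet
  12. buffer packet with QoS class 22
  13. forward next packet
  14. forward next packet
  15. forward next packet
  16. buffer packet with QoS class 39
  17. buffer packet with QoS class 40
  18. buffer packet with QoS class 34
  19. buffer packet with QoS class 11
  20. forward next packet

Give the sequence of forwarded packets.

insert 29 → {29}
insert 13 → {29, 13}
forward next packet → 29; now {13}
insert 42 → {42, 13}
forward next packet → 42; now {13}
insert 21 → {21, 13}
insert 35 → {35, 21, 13}
insert 30 → {35, 30, 21, 13}
insert 6 → {35, 30, 21, 13, 6}
insert 28 → {35, 30, 28, 21, 13, 6}
forward next packet → 35; now {30, 28, 21, 13, 6}
insert 22 → {30, 28, 22, 21, 13, 6}
forward next packet → 30; now {28, 22, 21, 13, 6}
forward next packet → 28; now {22, 21, 13, 6}
forward next packet → 22; now {21, 13, 6}
insert 39 → {39, 21, 13, 6}
insert 40 → {40, 39, 21, 13, 6}
insert 34 → {40, 39, 34, 21, 13, 6}
insert 11 → {40, 39, 34, 21, 13, 11, 6}
forward next packet → 40; now {39, 34, 21, 13, 11, 6}

29, 42, 35, 30, 28, 22, 40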